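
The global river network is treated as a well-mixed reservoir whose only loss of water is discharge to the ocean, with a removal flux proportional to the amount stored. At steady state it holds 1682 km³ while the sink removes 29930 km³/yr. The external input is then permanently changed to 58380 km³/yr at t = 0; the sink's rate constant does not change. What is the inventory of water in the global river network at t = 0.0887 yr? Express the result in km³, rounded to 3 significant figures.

The sink rate constant is k = F₀/M₀ = 29930/1682 = 17.79 yr⁻¹.
Solving dM/dt = F₁ − kM with M(0) = M₀ gives M(t) = F₁/k + (M₀ − F₁/k)·e^(−kt).
F₁/k = 58380/17.79 = 3280.8 km³; kt = 17.79 × 0.0887 = 1.578, e^(−kt) = 0.2063.
M(0.0887) = 3280.8 + (1682 − 3280.8) × 0.2063 = 3280.8 − 329.9 = 2951.0 km³.

2950 km³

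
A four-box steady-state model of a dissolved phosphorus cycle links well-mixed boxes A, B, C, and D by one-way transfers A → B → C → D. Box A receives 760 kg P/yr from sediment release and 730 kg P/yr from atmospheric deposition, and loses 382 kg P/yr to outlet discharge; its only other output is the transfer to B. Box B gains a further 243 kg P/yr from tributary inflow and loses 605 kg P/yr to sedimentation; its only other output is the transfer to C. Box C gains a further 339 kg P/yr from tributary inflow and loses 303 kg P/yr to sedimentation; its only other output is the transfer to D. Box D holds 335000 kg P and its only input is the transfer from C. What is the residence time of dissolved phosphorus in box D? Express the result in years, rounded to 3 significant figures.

Box A: F(A→B) = (760 + 730) − 382 = 1108.0 kg P/yr.
Box B: F(B→C) = (1108.0 + 243) − 605 = 746.00 kg P/yr.
Box C: F(C→D) = (746.00 + 339) − 303 = 782.00 kg P/yr.
Box D throughput = its input = 782.00 kg P/yr; τ = 335000 / 782.00 = 428.4 yr.

428 yr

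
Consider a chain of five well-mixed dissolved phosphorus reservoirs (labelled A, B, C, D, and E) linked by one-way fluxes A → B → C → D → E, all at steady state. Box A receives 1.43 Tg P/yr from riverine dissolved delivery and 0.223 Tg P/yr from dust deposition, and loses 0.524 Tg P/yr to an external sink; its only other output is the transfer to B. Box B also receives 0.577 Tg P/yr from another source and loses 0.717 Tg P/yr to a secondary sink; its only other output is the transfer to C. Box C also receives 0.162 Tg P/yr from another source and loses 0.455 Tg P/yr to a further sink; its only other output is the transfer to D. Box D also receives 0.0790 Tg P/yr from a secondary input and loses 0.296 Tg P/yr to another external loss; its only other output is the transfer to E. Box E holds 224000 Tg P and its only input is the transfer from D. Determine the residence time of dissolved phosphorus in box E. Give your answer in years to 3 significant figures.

Box A: F(A→B) = (1.43 + 0.223) − 0.524 = 1.1290 Tg P/yr.
Box B: F(B→C) = (1.1290 + 0.577) − 0.717 = 0.98900 Tg P/yr.
Box C: F(C→D) = (0.98900 + 0.162) − 0.455 = 0.69600 Tg P/yr.
Box D: F(D→E) = (0.69600 + 0.0790) − 0.296 = 0.47900 Tg P/yr.
Box E throughput = its input = 0.47900 Tg P/yr; τ = 224000 / 0.47900 = 467600 yr.

468000 yr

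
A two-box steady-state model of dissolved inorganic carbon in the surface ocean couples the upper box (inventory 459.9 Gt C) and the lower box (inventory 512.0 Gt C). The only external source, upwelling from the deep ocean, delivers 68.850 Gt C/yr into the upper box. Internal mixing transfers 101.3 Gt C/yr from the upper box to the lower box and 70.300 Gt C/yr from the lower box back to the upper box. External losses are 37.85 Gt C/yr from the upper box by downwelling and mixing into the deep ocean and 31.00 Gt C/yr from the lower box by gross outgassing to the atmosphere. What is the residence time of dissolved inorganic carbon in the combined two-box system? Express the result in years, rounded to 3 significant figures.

14.1 yr

Treat the two boxes together as one reservoir: the mixing fluxes between them are internal recycling, so τ = ΣM / Σ(external losses).
M_total = 459.9 + 512.0 = 971.90 Gt C.
ΣF_external_out = 37.85 + 31.00 = 68.850 Gt C/yr.
τ = M_total / ΣF_ext = 971.90 / 68.850 = 14.12 yr.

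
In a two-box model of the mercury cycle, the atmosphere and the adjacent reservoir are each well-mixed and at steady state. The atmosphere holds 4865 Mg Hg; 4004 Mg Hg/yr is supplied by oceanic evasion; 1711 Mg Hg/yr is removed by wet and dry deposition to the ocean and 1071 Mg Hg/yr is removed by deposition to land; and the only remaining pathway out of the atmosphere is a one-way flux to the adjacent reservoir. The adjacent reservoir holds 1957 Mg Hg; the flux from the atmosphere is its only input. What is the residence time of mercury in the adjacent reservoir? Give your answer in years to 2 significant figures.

1.6 yr

Balance the atmosphere: ΣF_in = 4004.0 Mg Hg/yr.
Flux to the adjacent reservoir = ΣF_in − (1711 + 1071) = 1222.0 Mg Hg/yr.
At steady state the output of the adjacent reservoir equals its input, 1222.0 Mg Hg/yr.
τ = M / F = 1957 / 1222.0 = 1.601 yr.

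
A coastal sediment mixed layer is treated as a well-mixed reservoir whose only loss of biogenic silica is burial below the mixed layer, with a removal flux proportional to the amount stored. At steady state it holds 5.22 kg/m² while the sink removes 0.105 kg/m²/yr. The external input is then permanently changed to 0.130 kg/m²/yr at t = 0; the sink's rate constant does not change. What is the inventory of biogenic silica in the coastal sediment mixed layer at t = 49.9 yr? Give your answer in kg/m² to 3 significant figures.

The sink rate constant is k = F₀/M₀ = 0.105/5.22 = 0.02011 yr⁻¹.
Solving dM/dt = F₁ − kM with M(0) = M₀ gives M(t) = F₁/k + (M₀ − F₁/k)·e^(−kt).
F₁/k = 0.130/0.02011 = 6.4629 kg/m²; kt = 0.02011 × 49.9 = 1.004, e^(−kt) = 0.3665.
M(49.9) = 6.4629 + (5.22 − 6.4629) × 0.3665 = 6.4629 − 0.4555 = 6.0073 kg/m².

6.01 kg/m²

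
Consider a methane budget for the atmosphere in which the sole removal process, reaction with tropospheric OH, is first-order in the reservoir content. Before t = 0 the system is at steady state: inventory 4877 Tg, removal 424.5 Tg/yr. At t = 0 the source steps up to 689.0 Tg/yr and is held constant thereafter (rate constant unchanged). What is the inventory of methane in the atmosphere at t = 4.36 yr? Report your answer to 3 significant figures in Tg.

5840 Tg

The sink rate constant is k = F₀/M₀ = 424.5/4877 = 0.08704 yr⁻¹.
Solving dM/dt = F₁ − kM with M(0) = M₀ gives M(t) = F₁/k + (M₀ − F₁/k)·e^(−kt).
F₁/k = 689.0/0.08704 = 7915.8 Tg; kt = 0.08704 × 4.36 = 0.3795, e^(−kt) = 0.6842.
M(4.36) = 7915.8 + (4877 − 7915.8) × 0.6842 = 7915.8 − 2079 = 5836.6 Tg.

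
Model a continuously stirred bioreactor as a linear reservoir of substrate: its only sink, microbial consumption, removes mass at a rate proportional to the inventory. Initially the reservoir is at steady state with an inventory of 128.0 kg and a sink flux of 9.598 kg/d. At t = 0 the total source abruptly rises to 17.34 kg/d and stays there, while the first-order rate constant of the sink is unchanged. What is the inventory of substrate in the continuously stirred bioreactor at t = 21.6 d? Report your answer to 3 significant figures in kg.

211 kg

τ = M₀/F₀ = 128.0/9.598 = 13.34 d; rate constant k = 1/τ.
New steady state M_∞ = F₁/k = F₁·τ = 17.34 × 13.34 = 231.25 kg.
M(t) = M_∞ + (M₀ − M_∞)·e^(−t/τ); t/τ = 21.6/13.34 = 1.620, so e^(−t/τ) = 0.1980.
M(t) = 231.25 − 103.2 × 0.1980 = 210.81 kg.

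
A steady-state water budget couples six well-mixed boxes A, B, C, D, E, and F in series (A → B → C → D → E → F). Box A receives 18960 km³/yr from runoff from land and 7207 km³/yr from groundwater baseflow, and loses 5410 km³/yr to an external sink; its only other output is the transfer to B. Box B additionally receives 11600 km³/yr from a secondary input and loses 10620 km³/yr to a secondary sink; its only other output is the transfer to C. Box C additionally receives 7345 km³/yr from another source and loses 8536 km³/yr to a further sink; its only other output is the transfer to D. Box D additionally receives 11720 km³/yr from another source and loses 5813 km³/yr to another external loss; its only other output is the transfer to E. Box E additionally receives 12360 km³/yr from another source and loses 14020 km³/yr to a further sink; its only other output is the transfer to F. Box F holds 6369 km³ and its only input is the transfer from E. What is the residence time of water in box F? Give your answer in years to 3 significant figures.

0.257 yr

Box A: F(A→B) = (18960 + 7207) − 5410 = 20757 km³/yr.
Box B: F(B→C) = (20757 + 11600) − 10620 = 21737 km³/yr.
Box C: F(C→D) = (21737 + 7345) − 8536 = 20546 km³/yr.
Box D: F(D→E) = (20546 + 11720) − 5813 = 26453 km³/yr.
Box E: F(E→F) = (26453 + 12360) − 14020 = 24793 km³/yr.
Box F throughput = its input = 24793 km³/yr; τ = 6369 / 24793 = 0.2569 yr.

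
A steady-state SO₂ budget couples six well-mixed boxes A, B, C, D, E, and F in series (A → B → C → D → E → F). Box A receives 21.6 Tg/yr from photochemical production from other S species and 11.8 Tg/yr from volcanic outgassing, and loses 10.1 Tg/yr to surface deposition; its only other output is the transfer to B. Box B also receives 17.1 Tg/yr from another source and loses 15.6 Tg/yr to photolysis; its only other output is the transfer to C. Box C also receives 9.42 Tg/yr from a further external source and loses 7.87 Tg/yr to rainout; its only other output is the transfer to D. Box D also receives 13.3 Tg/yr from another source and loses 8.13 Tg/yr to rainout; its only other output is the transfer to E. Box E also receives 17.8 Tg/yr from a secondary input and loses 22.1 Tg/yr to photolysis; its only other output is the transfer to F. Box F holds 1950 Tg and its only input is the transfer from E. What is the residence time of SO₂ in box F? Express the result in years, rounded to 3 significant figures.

71.6 yr

Box A: F(A→B) = (21.6 + 11.8) − 10.1 = 23.300 Tg/yr.
Box B: F(B→C) = (23.300 + 17.1) − 15.6 = 24.800 Tg/yr.
Box C: F(C→D) = (24.800 + 9.42) − 7.87 = 26.350 Tg/yr.
Box D: F(D→E) = (26.350 + 13.3) − 8.13 = 31.520 Tg/yr.
Box E: F(E→F) = (31.520 + 17.8) − 22.1 = 27.220 Tg/yr.
Box F throughput = its input = 27.220 Tg/yr; τ = 1950 / 27.220 = 71.64 yr.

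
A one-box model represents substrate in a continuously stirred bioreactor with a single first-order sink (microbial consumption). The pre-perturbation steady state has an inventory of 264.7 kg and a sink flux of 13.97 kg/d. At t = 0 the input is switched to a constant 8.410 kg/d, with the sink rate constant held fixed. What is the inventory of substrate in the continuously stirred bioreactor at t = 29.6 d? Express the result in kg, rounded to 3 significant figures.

181 kg

Residence time τ = M₀/F₀ = 18.95 d. The eventual steady state is M_∞ = M₀·(F₁/F₀) = 264.7 × 8.410/13.97 = 159.35 kg.
The anomaly ΔM(t) = M(t) − M_∞ decays as ΔM₀·e^(−t/τ) with ΔM₀ = 264.7 − 159.35 = 105.3 kg.
At t = 29.6 d, e^(−t/τ) = e^(−1.562) = 0.2097, so ΔM = 22.09 kg and M = 159.35 + 22.09 = 181.44 kg.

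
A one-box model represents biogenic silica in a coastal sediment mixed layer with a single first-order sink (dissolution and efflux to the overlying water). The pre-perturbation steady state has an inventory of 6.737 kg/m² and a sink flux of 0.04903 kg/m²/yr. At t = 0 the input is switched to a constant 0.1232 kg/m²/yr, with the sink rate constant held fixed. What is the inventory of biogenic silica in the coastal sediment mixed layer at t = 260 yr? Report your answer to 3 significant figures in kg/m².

The sink rate constant is k = F₀/M₀ = 0.04903/6.737 = 0.007278 yr⁻¹.
Solving dM/dt = F₁ − kM with M(0) = M₀ gives M(t) = F₁/k + (M₀ − F₁/k)·e^(−kt).
F₁/k = 0.1232/0.007278 = 16.928 kg/m²; kt = 0.007278 × 260 = 1.892, e^(−kt) = 0.1507.
M(260) = 16.928 + (6.737 − 16.928) × 0.1507 = 16.928 − 1.536 = 15.392 kg/m².

15.4 kg/m²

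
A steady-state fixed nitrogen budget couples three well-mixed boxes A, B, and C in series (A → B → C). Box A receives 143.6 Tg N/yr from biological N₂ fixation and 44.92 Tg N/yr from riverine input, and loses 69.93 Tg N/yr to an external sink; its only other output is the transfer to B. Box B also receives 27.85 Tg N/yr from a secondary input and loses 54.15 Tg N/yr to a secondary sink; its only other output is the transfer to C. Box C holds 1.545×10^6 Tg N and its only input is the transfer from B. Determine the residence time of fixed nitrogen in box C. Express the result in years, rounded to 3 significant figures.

16700 yr

Box A: F(A→B) = (143.6 + 44.92) − 69.93 = 118.59 Tg N/yr.
Box B: F(B→C) = (118.59 + 27.85) − 54.15 = 92.290 Tg N/yr.
Box C throughput = its input = 92.290 Tg N/yr; τ = 1.545×10^6 / 92.290 = 16740 yr.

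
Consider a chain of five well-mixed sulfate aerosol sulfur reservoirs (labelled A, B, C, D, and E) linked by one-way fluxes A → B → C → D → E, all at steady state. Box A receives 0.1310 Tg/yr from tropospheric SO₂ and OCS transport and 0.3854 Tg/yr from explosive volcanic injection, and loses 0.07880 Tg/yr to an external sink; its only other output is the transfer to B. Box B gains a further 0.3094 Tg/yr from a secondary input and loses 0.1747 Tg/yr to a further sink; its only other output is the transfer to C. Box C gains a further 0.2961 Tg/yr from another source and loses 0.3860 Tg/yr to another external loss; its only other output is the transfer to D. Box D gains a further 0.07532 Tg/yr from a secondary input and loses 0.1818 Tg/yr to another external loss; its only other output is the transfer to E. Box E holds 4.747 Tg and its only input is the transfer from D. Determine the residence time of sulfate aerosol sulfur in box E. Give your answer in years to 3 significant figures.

12.6 yr

Box A: F(A→B) = (0.1310 + 0.3854) − 0.07880 = 0.43760 Tg/yr.
Box B: F(B→C) = (0.43760 + 0.3094) − 0.1747 = 0.57230 Tg/yr.
Box C: F(C→D) = (0.57230 + 0.2961) − 0.3860 = 0.48240 Tg/yr.
Box D: F(D→E) = (0.48240 + 0.07532) − 0.1818 = 0.37592 Tg/yr.
Box E throughput = its input = 0.37592 Tg/yr; τ = 4.747 / 0.37592 = 12.63 yr.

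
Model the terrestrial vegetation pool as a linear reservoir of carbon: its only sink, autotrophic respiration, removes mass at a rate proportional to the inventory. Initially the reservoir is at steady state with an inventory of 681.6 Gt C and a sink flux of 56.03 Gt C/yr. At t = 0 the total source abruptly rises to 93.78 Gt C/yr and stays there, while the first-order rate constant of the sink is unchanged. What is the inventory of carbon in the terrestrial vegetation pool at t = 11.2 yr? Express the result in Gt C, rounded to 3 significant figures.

958 Gt C

τ = M₀/F₀ = 681.6/56.03 = 12.16 yr; rate constant k = 1/τ.
New steady state M_∞ = F₁/k = F₁·τ = 93.78 × 12.16 = 1140.8 Gt C.
M(t) = M_∞ + (M₀ − M_∞)·e^(−t/τ); t/τ = 11.2/12.16 = 0.9207, so e^(−t/τ) = 0.3982.
M(t) = 1140.8 − 459.2 × 0.3982 = 957.94 Gt C.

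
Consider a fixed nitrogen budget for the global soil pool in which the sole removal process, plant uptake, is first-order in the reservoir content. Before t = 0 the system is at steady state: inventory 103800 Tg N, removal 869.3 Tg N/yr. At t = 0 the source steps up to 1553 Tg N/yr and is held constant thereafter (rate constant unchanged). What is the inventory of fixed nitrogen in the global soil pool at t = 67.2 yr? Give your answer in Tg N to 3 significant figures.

Residence time τ = M₀/F₀ = 119.4 yr. The eventual steady state is M_∞ = M₀·(F₁/F₀) = 103800 × 1553/869.3 = 185440 Tg N.
The anomaly ΔM(t) = M(t) − M_∞ decays as ΔM₀·e^(−t/τ) with ΔM₀ = 103800 − 185440 = −81640 Tg N.
At t = 67.2 yr, e^(−t/τ) = e^(−0.5628) = 0.5696, so ΔM = −46500 Tg N and M = 185440 − 46500 = 138940 Tg N.

139000 Tg N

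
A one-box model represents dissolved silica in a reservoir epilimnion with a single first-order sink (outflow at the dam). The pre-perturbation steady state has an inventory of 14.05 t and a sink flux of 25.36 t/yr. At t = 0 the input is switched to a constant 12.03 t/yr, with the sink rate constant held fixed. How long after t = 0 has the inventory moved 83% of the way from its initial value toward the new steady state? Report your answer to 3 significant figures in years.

τ = M₀/F₀ = 14.05/25.36 = 0.5540 yr.
The remaining gap fraction is e^(−t/τ); 83% covered ⇒ e^(−t/τ) = 0.170.
t = −τ ln(0.170) = 0.5540 × 1.772 = 0.9817 yr.

0.982 yr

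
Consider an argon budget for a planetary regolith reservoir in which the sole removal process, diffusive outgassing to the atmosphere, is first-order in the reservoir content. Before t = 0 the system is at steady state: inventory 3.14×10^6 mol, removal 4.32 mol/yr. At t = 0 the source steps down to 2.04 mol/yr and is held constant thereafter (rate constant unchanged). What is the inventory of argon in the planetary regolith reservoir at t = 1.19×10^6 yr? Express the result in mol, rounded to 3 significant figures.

1.81×10^6 mol

τ = M₀/F₀ = 3.14×10^6/4.32 = 726900 yr; rate constant k = 1/τ.
New steady state M_∞ = F₁/k = F₁·τ = 2.04 × 726900 = 1.4828×10^6 mol.
M(t) = M_∞ + (M₀ − M_∞)·e^(−t/τ); t/τ = 1.19×10^6/726900 = 1.637, so e^(−t/τ) = 0.1945.
M(t) = 1.4828×10^6 + 1.657×10^6 × 0.1945 = 1.8051×10^6 mol.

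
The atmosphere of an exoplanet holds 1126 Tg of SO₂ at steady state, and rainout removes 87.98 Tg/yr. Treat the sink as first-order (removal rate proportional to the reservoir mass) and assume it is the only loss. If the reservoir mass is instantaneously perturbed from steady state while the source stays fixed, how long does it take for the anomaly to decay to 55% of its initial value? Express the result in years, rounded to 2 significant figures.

7.7 yr

For a linear reservoir the anomaly decays as exp(−t/τ) with τ = M/F = 1126/87.98 = 12.80 yr.
exp(−t/τ) = 0.55 ⇒ t = −τ ln(0.55) = 12.80 × 0.5978 = 7.651 yr.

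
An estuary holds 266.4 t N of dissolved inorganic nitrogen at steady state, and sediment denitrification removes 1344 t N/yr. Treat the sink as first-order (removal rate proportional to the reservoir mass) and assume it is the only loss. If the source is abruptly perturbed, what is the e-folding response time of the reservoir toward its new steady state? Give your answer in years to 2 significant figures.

For a linear reservoir the response time equals the residence time τ = M/F.
τ = 266.4 / 1344 = 0.1982 yr.

0.20 yr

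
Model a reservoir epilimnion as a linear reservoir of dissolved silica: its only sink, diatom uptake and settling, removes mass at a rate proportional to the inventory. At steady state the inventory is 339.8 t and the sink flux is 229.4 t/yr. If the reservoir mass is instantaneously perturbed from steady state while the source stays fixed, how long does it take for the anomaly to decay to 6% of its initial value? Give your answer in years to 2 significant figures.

For a linear reservoir the anomaly decays as exp(−t/τ) with τ = M/F = 339.8/229.4 = 1.481 yr.
exp(−t/τ) = 0.06 ⇒ t = −τ ln(0.06) = 1.481 × 2.813 = 4.167 yr.

4.2 yr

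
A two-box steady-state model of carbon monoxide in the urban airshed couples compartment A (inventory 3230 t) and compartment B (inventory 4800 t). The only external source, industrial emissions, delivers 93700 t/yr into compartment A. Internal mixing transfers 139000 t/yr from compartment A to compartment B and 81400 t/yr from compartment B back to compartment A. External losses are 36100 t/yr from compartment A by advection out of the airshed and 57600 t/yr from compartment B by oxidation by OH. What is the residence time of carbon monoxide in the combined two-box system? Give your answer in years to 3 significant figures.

For the system as a whole, the A↔B exchange is internal and contributes nothing to the throughput; only the external sinks remove mass.
M_total = 3230 + 4800 = 8030.0 t.
ΣF_external_out = 36100 + 57600 = 93700 t/yr.
τ = M_total / ΣF_ext = 8030.0 / 93700 = 0.08570 yr.

0.0857 yr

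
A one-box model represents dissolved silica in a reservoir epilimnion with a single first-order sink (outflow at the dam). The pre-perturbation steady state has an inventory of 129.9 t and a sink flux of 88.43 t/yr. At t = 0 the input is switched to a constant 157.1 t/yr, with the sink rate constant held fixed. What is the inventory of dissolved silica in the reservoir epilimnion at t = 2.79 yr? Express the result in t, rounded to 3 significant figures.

The sink rate constant is k = F₀/M₀ = 88.43/129.9 = 0.6808 yr⁻¹.
Solving dM/dt = F₁ − kM with M(0) = M₀ gives M(t) = F₁/k + (M₀ − F₁/k)·e^(−kt).
F₁/k = 157.1/0.6808 = 230.77 t; kt = 0.6808 × 2.79 = 1.899, e^(−kt) = 0.1497.
M(2.79) = 230.77 + (129.9 − 230.77) × 0.1497 = 230.77 − 15.10 = 215.68 t.

216 t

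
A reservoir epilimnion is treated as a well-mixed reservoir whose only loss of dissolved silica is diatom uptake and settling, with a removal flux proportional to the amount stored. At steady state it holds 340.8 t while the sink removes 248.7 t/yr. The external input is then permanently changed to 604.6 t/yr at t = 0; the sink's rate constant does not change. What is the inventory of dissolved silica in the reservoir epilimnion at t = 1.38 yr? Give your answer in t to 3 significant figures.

The sink rate constant is k = F₀/M₀ = 248.7/340.8 = 0.7298 yr⁻¹.
Solving dM/dt = F₁ − kM with M(0) = M₀ gives M(t) = F₁/k + (M₀ − F₁/k)·e^(−kt).
F₁/k = 604.6/0.7298 = 828.50 t; kt = 0.7298 × 1.38 = 1.007, e^(−kt) = 0.3653.
M(1.38) = 828.50 + (340.8 − 828.50) × 0.3653 = 828.50 − 178.2 = 650.35 t.

650 t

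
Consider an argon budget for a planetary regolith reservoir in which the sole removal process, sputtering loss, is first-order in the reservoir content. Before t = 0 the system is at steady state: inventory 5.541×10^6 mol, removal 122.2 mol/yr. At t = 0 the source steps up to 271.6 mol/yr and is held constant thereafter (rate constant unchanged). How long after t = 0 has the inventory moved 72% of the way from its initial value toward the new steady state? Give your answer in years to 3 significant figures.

57700 yr

τ = M₀/F₀ = 5.541×10^6/122.2 = 45340 yr.
The remaining gap fraction is e^(−t/τ); 72% covered ⇒ e^(−t/τ) = 0.280.
t = −τ ln(0.280) = 45340 × 1.273 = 57720 yr.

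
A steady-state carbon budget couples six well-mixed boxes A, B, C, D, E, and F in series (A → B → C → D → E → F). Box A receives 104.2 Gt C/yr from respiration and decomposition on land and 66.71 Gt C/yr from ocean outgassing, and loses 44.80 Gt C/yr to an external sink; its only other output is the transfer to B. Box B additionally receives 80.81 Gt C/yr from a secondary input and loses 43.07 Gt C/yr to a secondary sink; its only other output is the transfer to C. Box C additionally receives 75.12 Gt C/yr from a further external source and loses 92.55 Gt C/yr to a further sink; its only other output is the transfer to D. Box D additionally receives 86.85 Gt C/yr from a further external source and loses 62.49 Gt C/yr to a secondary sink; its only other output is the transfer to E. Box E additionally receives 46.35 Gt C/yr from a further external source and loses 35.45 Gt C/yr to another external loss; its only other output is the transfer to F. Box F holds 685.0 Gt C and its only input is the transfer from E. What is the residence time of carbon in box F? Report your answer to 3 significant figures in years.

3.77 yr

Box A: F(A→B) = (104.2 + 66.71) − 44.80 = 126.11 Gt C/yr.
Box B: F(B→C) = (126.11 + 80.81) − 43.07 = 163.85 Gt C/yr.
Box C: F(C→D) = (163.85 + 75.12) − 92.55 = 146.42 Gt C/yr.
Box D: F(D→E) = (146.42 + 86.85) − 62.49 = 170.78 Gt C/yr.
Box E: F(E→F) = (170.78 + 46.35) − 35.45 = 181.68 Gt C/yr.
Box F throughput = its input = 181.68 Gt C/yr; τ = 685.0 / 181.68 = 3.770 yr.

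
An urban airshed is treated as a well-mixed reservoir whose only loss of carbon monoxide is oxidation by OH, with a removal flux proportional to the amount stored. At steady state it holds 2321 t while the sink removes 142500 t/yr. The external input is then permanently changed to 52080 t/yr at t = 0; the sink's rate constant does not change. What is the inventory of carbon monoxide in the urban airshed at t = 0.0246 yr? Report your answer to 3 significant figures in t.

Residence time τ = M₀/F₀ = 0.01629 yr. The eventual steady state is M_∞ = M₀·(F₁/F₀) = 2321 × 52080/142500 = 848.26 t.
The anomaly ΔM(t) = M(t) − M_∞ decays as ΔM₀·e^(−t/τ) with ΔM₀ = 2321 − 848.26 = 1473 t.
At t = 0.0246 yr, e^(−t/τ) = e^(−1.510) = 0.2208, so ΔM = 325.2 t and M = 848.26 + 325.2 = 1173.5 t.

1170 t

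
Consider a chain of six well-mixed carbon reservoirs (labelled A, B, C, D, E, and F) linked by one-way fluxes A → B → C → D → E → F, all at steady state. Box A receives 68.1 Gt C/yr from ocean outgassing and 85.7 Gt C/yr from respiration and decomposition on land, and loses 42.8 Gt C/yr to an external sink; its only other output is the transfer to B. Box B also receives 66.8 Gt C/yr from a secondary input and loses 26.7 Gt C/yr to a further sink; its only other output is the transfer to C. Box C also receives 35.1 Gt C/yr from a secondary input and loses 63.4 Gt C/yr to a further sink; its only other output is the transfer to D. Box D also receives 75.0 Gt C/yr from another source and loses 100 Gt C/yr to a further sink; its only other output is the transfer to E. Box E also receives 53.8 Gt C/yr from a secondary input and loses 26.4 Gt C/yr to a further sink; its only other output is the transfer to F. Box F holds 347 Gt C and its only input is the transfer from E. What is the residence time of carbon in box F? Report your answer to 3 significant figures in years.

2.77 yr

Box A: F(A→B) = (68.1 + 85.7) − 42.8 = 111.00 Gt C/yr.
Box B: F(B→C) = (111.00 + 66.8) − 26.7 = 151.10 Gt C/yr.
Box C: F(C→D) = (151.10 + 35.1) − 63.4 = 122.80 Gt C/yr.
Box D: F(D→E) = (122.80 + 75.0) − 100 = 97.800 Gt C/yr.
Box E: F(E→F) = (97.800 + 53.8) − 26.4 = 125.20 Gt C/yr.
Box F throughput = its input = 125.20 Gt C/yr; τ = 347 / 125.20 = 2.772 yr.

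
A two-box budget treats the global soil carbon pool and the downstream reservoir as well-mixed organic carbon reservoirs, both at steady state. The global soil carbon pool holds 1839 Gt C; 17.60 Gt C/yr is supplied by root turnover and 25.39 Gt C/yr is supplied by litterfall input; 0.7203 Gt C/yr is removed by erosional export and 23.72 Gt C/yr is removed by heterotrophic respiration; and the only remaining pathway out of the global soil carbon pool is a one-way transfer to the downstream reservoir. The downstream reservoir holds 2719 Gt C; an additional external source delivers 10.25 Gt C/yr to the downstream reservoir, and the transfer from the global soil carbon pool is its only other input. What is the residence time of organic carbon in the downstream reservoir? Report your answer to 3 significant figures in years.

Balance the global soil carbon pool: ΣF_in = 17.60 + 25.39 = 42.990 Gt C/yr.
Transfer to the downstream reservoir = ΣF_in − (0.7203 + 23.72) = 18.550 Gt C/yr.
Total input to the downstream reservoir = 18.550 + 10.25 = 28.800 Gt C/yr; at steady state this equals its total output.
τ = M / F = 2719 / 28.800 = 94.41 yr.

94.4 yr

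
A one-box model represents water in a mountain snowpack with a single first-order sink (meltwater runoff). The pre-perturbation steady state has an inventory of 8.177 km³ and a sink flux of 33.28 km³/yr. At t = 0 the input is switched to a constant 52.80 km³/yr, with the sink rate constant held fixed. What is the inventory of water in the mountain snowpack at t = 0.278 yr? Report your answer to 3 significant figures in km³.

Residence time τ = M₀/F₀ = 0.2457 yr. The eventual steady state is M_∞ = M₀·(F₁/F₀) = 8.177 × 52.80/33.28 = 12.973 km³.
The anomaly ΔM(t) = M(t) − M_∞ decays as ΔM₀·e^(−t/τ) with ΔM₀ = 8.177 − 12.973 = −4.796 km³.
At t = 0.278 yr, e^(−t/τ) = e^(−1.131) = 0.3226, so ΔM = −1.547 km³ and M = 12.973 − 1.547 = 11.426 km³.

11.4 km³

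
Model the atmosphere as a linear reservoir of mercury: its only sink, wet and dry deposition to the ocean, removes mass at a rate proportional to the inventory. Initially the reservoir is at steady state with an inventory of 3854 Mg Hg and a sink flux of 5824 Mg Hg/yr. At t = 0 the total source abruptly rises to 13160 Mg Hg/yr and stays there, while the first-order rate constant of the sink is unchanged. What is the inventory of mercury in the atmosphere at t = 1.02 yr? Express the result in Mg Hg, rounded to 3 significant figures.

7670 Mg Hg

The sink rate constant is k = F₀/M₀ = 5824/3854 = 1.511 yr⁻¹.
Solving dM/dt = F₁ − kM with M(0) = M₀ gives M(t) = F₁/k + (M₀ − F₁/k)·e^(−kt).
F₁/k = 13160/1.511 = 8708.6 Mg Hg; kt = 1.511 × 1.02 = 1.541, e^(−kt) = 0.2141.
M(1.02) = 8708.6 + (3854 − 8708.6) × 0.2141 = 8708.6 − 1039 = 7669.3 Mg Hg.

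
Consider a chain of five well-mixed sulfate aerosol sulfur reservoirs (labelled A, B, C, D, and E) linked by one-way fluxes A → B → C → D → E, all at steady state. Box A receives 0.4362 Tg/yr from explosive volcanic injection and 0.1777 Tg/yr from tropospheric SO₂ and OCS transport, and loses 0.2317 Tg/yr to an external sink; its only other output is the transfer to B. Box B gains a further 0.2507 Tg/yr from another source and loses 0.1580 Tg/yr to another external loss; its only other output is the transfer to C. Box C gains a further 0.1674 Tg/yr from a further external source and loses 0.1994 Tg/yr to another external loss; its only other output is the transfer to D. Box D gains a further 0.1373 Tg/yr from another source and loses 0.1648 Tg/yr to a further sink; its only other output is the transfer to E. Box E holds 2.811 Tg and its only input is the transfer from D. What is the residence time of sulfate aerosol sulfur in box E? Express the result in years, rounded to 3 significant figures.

Box A: F(A→B) = (0.4362 + 0.1777) − 0.2317 = 0.38220 Tg/yr.
Box B: F(B→C) = (0.38220 + 0.2507) − 0.1580 = 0.47490 Tg/yr.
Box C: F(C→D) = (0.47490 + 0.1674) − 0.1994 = 0.44290 Tg/yr.
Box D: F(D→E) = (0.44290 + 0.1373) − 0.1648 = 0.41540 Tg/yr.
Box E throughput = its input = 0.41540 Tg/yr; τ = 2.811 / 0.41540 = 6.767 yr.

6.77 yr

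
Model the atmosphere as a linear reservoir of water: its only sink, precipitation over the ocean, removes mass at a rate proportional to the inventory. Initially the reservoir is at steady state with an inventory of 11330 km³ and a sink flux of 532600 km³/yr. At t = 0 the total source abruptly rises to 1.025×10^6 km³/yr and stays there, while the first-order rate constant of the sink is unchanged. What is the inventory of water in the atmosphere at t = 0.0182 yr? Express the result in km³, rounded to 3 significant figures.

The sink rate constant is k = F₀/M₀ = 532600/11330 = 47.01 yr⁻¹.
Solving dM/dt = F₁ − kM with M(0) = M₀ gives M(t) = F₁/k + (M₀ − F₁/k)·e^(−kt).
F₁/k = 1.025×10^6/47.01 = 21805 km³; kt = 47.01 × 0.0182 = 0.8555, e^(−kt) = 0.4251.
M(0.0182) = 21805 + (11330 − 21805) × 0.4251 = 21805 − 4452 = 17352 km³.

17400 km³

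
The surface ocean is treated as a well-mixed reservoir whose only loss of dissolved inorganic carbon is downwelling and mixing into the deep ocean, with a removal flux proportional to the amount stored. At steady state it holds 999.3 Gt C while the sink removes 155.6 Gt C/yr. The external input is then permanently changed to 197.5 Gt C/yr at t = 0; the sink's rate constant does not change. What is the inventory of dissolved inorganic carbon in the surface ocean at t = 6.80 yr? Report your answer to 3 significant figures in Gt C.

The sink rate constant is k = F₀/M₀ = 155.6/999.3 = 0.1557 yr⁻¹.
Solving dM/dt = F₁ − kM with M(0) = M₀ gives M(t) = F₁/k + (M₀ − F₁/k)·e^(−kt).
F₁/k = 197.5/0.1557 = 1268.4 Gt C; kt = 0.1557 × 6.80 = 1.059, e^(−kt) = 0.3469.
M(6.80) = 1268.4 + (999.3 − 1268.4) × 0.3469 = 1268.4 − 93.34 = 1175.1 Gt C.

1180 Gt C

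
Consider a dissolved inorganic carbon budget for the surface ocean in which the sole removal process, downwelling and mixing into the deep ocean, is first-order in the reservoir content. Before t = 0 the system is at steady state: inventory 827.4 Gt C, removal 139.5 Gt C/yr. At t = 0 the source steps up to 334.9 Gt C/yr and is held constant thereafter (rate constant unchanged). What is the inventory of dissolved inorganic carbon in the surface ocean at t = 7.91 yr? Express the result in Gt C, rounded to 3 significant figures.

1680 Gt C

The sink rate constant is k = F₀/M₀ = 139.5/827.4 = 0.1686 yr⁻¹.
Solving dM/dt = F₁ − kM with M(0) = M₀ gives M(t) = F₁/k + (M₀ − F₁/k)·e^(−kt).
F₁/k = 334.9/0.1686 = 1986.4 Gt C; kt = 0.1686 × 7.91 = 1.334, e^(−kt) = 0.2635.
M(7.91) = 1986.4 + (827.4 − 1986.4) × 0.2635 = 1986.4 − 305.4 = 1680.9 Gt C.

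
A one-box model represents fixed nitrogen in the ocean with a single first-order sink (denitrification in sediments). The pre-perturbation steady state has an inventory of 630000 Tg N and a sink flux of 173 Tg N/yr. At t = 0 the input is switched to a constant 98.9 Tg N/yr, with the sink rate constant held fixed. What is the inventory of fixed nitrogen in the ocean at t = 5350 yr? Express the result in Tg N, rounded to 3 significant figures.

422000 Tg N

τ = M₀/F₀ = 630000/173 = 3642 yr; rate constant k = 1/τ.
New steady state M_∞ = F₁/k = F₁·τ = 98.9 × 3642 = 360160 Tg N.
M(t) = M_∞ + (M₀ − M_∞)·e^(−t/τ); t/τ = 5350/3642 = 1.469, so e^(−t/τ) = 0.2301.
M(t) = 360160 + 269800 × 0.2301 = 422250 Tg N.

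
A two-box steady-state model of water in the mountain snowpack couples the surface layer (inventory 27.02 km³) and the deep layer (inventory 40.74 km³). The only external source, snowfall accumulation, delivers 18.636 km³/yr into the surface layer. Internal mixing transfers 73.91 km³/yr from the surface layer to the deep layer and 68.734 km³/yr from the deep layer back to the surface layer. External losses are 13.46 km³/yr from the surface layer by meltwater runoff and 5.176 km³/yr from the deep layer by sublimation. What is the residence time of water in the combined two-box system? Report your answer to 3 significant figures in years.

Treat the two boxes together as one reservoir: the mixing fluxes between them are internal recycling, so τ = ΣM / Σ(external losses).
M_total = 27.02 + 40.74 = 67.760 km³.
ΣF_external_out = 13.46 + 5.176 = 18.636 km³/yr.
τ = M_total / ΣF_ext = 67.760 / 18.636 = 3.636 yr.

3.64 yr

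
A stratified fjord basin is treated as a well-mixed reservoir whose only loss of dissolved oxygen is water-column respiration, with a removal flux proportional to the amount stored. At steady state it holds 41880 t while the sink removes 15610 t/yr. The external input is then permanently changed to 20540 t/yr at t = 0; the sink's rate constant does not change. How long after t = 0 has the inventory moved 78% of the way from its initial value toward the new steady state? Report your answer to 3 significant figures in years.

4.06 yr

τ = M₀/F₀ = 41880/15610 = 2.683 yr.
The remaining gap fraction is e^(−t/τ); 78% covered ⇒ e^(−t/τ) = 0.220.
t = −τ ln(0.220) = 2.683 × 1.514 = 4.062 yr.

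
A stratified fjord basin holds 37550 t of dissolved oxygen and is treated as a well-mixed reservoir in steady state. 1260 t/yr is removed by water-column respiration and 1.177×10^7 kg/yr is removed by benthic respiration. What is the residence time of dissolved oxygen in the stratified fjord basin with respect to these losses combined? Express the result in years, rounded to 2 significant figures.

2.9 yr

Convert the benthic respiration flux: 1.177×10^7 kg/yr = 11770 t/yr.
Total removal = 1260 + 11770 = 13030 t/yr.
τ = M / ΣF_out = 37550 / 13030 = 2.882 yr.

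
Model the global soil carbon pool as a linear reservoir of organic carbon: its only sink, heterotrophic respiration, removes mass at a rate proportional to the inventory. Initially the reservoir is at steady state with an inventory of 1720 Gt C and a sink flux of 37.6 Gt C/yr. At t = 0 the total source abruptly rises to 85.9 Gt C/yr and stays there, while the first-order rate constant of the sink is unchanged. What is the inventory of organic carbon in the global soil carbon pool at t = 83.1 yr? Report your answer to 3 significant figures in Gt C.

The sink rate constant is k = F₀/M₀ = 37.6/1720 = 0.02186 yr⁻¹.
Solving dM/dt = F₁ − kM with M(0) = M₀ gives M(t) = F₁/k + (M₀ − F₁/k)·e^(−kt).
F₁/k = 85.9/0.02186 = 3929.5 Gt C; kt = 0.02186 × 83.1 = 1.817, e^(−kt) = 0.1626.
M(83.1) = 3929.5 + (1720 − 3929.5) × 0.1626 = 3929.5 − 359.2 = 3570.3 Gt C.

3570 Gt C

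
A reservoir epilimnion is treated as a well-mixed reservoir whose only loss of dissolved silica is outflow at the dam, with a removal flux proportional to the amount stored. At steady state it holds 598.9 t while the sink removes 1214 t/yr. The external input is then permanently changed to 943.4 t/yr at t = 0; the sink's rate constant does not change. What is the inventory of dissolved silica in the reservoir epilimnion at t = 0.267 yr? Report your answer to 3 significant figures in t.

The sink rate constant is k = F₀/M₀ = 1214/598.9 = 2.027 yr⁻¹.
Solving dM/dt = F₁ − kM with M(0) = M₀ gives M(t) = F₁/k + (M₀ − F₁/k)·e^(−kt).
F₁/k = 943.4/2.027 = 465.41 t; kt = 2.027 × 0.267 = 0.5412, e^(−kt) = 0.5820.
M(0.267) = 465.41 + (598.9 − 465.41) × 0.5820 = 465.41 + 77.70 = 543.10 t.

543 t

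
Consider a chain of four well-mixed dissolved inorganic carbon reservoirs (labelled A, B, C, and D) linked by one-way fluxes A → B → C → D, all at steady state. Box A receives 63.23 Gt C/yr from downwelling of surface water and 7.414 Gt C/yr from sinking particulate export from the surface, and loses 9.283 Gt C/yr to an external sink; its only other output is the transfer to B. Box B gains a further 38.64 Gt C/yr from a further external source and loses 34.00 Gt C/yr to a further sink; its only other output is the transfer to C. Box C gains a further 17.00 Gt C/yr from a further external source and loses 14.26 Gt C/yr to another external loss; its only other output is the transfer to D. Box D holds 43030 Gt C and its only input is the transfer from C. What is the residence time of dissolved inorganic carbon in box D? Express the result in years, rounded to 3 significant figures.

626 yr

Box A: F(A→B) = (63.23 + 7.414) − 9.283 = 61.361 Gt C/yr.
Box B: F(B→C) = (61.361 + 38.64) − 34.00 = 66.001 Gt C/yr.
Box C: F(C→D) = (66.001 + 17.00) − 14.26 = 68.741 Gt C/yr.
Box D throughput = its input = 68.741 Gt C/yr; τ = 43030 / 68.741 = 626.0 yr.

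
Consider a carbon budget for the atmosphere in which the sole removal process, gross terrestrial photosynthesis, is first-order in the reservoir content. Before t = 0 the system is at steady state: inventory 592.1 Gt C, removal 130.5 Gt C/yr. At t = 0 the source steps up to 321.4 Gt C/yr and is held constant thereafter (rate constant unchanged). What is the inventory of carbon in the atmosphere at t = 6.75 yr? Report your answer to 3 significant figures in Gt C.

The sink rate constant is k = F₀/M₀ = 130.5/592.1 = 0.2204 yr⁻¹.
Solving dM/dt = F₁ − kM with M(0) = M₀ gives M(t) = F₁/k + (M₀ − F₁/k)·e^(−kt).
F₁/k = 321.4/0.2204 = 1458.2 Gt C; kt = 0.2204 × 6.75 = 1.488, e^(−kt) = 0.2259.
M(6.75) = 1458.2 + (592.1 − 1458.2) × 0.2259 = 1458.2 − 195.7 = 1262.6 Gt C.

1260 Gt C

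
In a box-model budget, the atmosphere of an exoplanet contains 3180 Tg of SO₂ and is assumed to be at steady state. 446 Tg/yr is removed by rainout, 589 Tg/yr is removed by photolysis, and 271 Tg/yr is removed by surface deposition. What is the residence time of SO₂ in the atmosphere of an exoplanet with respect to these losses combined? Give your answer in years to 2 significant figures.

Total removal = 446.0 + 589.0 + 271.0 = 1306.0 Tg/yr.
τ = M / ΣF_out = 3180 / 1306.0 = 2.435 yr.

2.4 yr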